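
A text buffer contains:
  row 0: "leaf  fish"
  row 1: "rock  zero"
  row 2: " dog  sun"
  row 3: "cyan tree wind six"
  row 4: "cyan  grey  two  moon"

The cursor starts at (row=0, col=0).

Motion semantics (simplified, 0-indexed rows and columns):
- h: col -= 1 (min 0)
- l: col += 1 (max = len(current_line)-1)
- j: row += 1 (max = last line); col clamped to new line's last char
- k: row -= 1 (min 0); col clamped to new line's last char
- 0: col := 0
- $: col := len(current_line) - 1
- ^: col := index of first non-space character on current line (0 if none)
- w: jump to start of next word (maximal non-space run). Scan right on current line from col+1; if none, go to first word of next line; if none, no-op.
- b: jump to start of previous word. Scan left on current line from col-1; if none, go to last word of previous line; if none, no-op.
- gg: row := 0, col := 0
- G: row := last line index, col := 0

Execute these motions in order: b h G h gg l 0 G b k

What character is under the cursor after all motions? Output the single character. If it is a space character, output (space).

Answer: n

Derivation:
After 1 (b): row=0 col=0 char='l'
After 2 (h): row=0 col=0 char='l'
After 3 (G): row=4 col=0 char='c'
After 4 (h): row=4 col=0 char='c'
After 5 (gg): row=0 col=0 char='l'
After 6 (l): row=0 col=1 char='e'
After 7 (0): row=0 col=0 char='l'
After 8 (G): row=4 col=0 char='c'
After 9 (b): row=3 col=15 char='s'
After 10 (k): row=2 col=8 char='n'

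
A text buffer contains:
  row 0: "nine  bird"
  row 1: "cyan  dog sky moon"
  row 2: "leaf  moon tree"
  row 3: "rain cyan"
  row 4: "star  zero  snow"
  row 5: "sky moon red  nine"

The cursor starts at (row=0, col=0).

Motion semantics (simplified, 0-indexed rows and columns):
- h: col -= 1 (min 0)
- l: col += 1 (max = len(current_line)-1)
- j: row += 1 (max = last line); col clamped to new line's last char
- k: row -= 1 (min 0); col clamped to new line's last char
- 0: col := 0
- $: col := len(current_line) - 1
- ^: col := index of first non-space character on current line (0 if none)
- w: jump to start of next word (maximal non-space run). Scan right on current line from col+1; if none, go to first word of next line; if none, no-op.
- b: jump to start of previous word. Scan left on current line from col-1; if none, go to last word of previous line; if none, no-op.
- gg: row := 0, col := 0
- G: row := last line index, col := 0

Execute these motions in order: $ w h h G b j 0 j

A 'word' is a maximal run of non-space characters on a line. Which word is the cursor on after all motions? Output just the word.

Answer: sky

Derivation:
After 1 ($): row=0 col=9 char='d'
After 2 (w): row=1 col=0 char='c'
After 3 (h): row=1 col=0 char='c'
After 4 (h): row=1 col=0 char='c'
After 5 (G): row=5 col=0 char='s'
After 6 (b): row=4 col=12 char='s'
After 7 (j): row=5 col=12 char='_'
After 8 (0): row=5 col=0 char='s'
After 9 (j): row=5 col=0 char='s'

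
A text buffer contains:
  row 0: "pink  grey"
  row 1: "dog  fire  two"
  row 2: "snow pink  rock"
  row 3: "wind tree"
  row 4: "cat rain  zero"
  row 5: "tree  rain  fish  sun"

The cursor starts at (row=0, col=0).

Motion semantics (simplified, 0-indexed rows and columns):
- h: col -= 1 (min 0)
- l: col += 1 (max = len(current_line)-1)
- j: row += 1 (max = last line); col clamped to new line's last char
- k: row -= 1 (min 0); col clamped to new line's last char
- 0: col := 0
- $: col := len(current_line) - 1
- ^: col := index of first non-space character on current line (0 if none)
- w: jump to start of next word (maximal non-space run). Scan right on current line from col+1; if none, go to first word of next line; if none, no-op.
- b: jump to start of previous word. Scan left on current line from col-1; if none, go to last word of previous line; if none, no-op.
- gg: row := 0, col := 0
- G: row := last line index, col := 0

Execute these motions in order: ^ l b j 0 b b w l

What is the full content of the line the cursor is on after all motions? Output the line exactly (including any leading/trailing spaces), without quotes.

After 1 (^): row=0 col=0 char='p'
After 2 (l): row=0 col=1 char='i'
After 3 (b): row=0 col=0 char='p'
After 4 (j): row=1 col=0 char='d'
After 5 (0): row=1 col=0 char='d'
After 6 (b): row=0 col=6 char='g'
After 7 (b): row=0 col=0 char='p'
After 8 (w): row=0 col=6 char='g'
After 9 (l): row=0 col=7 char='r'

Answer: pink  grey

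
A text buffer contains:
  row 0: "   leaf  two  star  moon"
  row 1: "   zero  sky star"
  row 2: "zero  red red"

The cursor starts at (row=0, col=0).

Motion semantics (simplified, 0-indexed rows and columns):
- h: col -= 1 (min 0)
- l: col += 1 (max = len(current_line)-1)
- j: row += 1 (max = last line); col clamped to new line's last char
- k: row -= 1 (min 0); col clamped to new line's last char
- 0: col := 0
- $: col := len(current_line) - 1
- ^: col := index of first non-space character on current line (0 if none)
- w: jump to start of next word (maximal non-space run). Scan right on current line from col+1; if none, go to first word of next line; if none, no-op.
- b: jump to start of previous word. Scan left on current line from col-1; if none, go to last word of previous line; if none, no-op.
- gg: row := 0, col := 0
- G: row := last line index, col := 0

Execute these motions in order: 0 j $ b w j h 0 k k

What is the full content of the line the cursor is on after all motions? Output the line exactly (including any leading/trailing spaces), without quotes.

After 1 (0): row=0 col=0 char='_'
After 2 (j): row=1 col=0 char='_'
After 3 ($): row=1 col=16 char='r'
After 4 (b): row=1 col=13 char='s'
After 5 (w): row=2 col=0 char='z'
After 6 (j): row=2 col=0 char='z'
After 7 (h): row=2 col=0 char='z'
After 8 (0): row=2 col=0 char='z'
After 9 (k): row=1 col=0 char='_'
After 10 (k): row=0 col=0 char='_'

Answer:    leaf  two  star  moon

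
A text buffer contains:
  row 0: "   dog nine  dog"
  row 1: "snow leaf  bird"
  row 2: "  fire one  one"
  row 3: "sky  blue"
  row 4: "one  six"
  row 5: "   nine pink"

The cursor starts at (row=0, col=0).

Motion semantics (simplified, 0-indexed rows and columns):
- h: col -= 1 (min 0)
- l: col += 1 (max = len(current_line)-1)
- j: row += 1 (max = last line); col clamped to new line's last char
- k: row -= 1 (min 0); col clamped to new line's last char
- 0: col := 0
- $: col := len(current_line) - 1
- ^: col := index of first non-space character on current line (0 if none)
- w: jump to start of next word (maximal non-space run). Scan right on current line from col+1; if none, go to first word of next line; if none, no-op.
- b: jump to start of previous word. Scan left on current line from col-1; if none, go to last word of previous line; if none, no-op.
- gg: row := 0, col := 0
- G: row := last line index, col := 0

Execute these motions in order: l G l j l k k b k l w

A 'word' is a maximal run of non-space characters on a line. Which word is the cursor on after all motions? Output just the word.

Answer: fire

Derivation:
After 1 (l): row=0 col=1 char='_'
After 2 (G): row=5 col=0 char='_'
After 3 (l): row=5 col=1 char='_'
After 4 (j): row=5 col=1 char='_'
After 5 (l): row=5 col=2 char='_'
After 6 (k): row=4 col=2 char='e'
After 7 (k): row=3 col=2 char='y'
After 8 (b): row=3 col=0 char='s'
After 9 (k): row=2 col=0 char='_'
After 10 (l): row=2 col=1 char='_'
After 11 (w): row=2 col=2 char='f'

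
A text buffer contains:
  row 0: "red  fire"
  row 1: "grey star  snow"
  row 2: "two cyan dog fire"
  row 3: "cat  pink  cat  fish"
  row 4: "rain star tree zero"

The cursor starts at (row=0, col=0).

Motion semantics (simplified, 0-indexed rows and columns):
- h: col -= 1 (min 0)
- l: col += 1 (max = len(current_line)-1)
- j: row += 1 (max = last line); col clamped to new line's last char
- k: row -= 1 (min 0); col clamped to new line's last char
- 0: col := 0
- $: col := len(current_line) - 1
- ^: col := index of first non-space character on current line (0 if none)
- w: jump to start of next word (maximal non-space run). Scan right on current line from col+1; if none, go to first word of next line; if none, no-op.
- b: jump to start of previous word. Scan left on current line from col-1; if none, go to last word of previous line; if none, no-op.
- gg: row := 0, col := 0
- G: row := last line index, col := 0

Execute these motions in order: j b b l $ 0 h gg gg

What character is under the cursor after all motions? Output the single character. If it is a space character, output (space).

Answer: r

Derivation:
After 1 (j): row=1 col=0 char='g'
After 2 (b): row=0 col=5 char='f'
After 3 (b): row=0 col=0 char='r'
After 4 (l): row=0 col=1 char='e'
After 5 ($): row=0 col=8 char='e'
After 6 (0): row=0 col=0 char='r'
After 7 (h): row=0 col=0 char='r'
After 8 (gg): row=0 col=0 char='r'
After 9 (gg): row=0 col=0 char='r'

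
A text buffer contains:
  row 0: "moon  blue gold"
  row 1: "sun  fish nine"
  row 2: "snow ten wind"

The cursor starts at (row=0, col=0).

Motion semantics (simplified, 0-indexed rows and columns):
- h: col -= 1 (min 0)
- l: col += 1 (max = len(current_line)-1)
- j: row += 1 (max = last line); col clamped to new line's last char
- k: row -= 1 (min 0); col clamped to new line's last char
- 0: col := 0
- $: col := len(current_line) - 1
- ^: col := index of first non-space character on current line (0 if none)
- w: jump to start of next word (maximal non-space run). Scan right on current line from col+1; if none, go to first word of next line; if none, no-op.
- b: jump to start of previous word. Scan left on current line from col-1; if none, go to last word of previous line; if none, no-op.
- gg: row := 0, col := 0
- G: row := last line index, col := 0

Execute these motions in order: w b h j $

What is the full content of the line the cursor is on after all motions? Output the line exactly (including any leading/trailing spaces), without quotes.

After 1 (w): row=0 col=6 char='b'
After 2 (b): row=0 col=0 char='m'
After 3 (h): row=0 col=0 char='m'
After 4 (j): row=1 col=0 char='s'
After 5 ($): row=1 col=13 char='e'

Answer: sun  fish nine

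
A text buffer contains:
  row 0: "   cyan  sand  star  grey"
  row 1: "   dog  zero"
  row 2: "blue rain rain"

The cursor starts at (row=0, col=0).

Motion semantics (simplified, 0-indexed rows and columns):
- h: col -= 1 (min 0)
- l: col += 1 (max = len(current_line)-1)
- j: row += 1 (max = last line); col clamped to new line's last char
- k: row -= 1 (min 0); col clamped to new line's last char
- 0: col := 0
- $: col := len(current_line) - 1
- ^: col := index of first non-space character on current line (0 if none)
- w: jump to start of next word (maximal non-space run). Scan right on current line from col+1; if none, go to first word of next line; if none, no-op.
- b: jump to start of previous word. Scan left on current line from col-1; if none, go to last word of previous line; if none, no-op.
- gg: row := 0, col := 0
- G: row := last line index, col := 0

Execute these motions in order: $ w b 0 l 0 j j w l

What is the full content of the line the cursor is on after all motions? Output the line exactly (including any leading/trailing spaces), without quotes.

Answer: blue rain rain

Derivation:
After 1 ($): row=0 col=24 char='y'
After 2 (w): row=1 col=3 char='d'
After 3 (b): row=0 col=21 char='g'
After 4 (0): row=0 col=0 char='_'
After 5 (l): row=0 col=1 char='_'
After 6 (0): row=0 col=0 char='_'
After 7 (j): row=1 col=0 char='_'
After 8 (j): row=2 col=0 char='b'
After 9 (w): row=2 col=5 char='r'
After 10 (l): row=2 col=6 char='a'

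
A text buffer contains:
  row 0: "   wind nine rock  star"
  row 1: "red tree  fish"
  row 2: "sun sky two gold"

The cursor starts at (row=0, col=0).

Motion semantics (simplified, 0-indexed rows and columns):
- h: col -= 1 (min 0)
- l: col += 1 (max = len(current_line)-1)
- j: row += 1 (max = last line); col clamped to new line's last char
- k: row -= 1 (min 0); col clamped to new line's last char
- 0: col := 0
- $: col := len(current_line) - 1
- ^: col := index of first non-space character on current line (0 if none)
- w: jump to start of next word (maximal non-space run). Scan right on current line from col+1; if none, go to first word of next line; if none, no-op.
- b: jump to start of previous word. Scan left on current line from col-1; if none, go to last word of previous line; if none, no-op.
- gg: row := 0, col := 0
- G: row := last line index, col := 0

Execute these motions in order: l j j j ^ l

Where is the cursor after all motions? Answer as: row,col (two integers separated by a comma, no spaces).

Answer: 2,1

Derivation:
After 1 (l): row=0 col=1 char='_'
After 2 (j): row=1 col=1 char='e'
After 3 (j): row=2 col=1 char='u'
After 4 (j): row=2 col=1 char='u'
After 5 (^): row=2 col=0 char='s'
After 6 (l): row=2 col=1 char='u'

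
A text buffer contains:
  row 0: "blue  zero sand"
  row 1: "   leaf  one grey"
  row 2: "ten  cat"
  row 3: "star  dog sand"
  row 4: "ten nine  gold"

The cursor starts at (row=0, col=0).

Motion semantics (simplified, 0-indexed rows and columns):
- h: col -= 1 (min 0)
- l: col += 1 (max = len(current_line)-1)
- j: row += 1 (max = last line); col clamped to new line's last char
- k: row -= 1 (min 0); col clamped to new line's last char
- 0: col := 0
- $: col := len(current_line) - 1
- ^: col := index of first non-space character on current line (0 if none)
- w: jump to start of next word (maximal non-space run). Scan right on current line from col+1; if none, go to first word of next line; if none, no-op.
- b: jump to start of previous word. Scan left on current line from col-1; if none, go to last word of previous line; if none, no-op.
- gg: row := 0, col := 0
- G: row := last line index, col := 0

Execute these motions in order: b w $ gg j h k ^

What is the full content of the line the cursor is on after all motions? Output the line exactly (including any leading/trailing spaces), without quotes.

After 1 (b): row=0 col=0 char='b'
After 2 (w): row=0 col=6 char='z'
After 3 ($): row=0 col=14 char='d'
After 4 (gg): row=0 col=0 char='b'
After 5 (j): row=1 col=0 char='_'
After 6 (h): row=1 col=0 char='_'
After 7 (k): row=0 col=0 char='b'
After 8 (^): row=0 col=0 char='b'

Answer: blue  zero sand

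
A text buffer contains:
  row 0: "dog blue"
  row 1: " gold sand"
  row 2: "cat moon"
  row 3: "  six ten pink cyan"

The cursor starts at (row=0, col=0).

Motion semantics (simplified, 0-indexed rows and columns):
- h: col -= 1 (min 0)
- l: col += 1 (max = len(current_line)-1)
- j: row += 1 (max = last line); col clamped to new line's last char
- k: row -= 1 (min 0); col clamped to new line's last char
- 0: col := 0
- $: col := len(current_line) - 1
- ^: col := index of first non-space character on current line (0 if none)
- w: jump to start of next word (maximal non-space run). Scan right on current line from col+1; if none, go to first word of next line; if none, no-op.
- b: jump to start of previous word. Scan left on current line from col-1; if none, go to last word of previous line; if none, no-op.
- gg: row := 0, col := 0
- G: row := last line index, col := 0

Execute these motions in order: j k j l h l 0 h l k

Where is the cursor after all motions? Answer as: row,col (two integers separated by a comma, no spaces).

Answer: 0,1

Derivation:
After 1 (j): row=1 col=0 char='_'
After 2 (k): row=0 col=0 char='d'
After 3 (j): row=1 col=0 char='_'
After 4 (l): row=1 col=1 char='g'
After 5 (h): row=1 col=0 char='_'
After 6 (l): row=1 col=1 char='g'
After 7 (0): row=1 col=0 char='_'
After 8 (h): row=1 col=0 char='_'
After 9 (l): row=1 col=1 char='g'
After 10 (k): row=0 col=1 char='o'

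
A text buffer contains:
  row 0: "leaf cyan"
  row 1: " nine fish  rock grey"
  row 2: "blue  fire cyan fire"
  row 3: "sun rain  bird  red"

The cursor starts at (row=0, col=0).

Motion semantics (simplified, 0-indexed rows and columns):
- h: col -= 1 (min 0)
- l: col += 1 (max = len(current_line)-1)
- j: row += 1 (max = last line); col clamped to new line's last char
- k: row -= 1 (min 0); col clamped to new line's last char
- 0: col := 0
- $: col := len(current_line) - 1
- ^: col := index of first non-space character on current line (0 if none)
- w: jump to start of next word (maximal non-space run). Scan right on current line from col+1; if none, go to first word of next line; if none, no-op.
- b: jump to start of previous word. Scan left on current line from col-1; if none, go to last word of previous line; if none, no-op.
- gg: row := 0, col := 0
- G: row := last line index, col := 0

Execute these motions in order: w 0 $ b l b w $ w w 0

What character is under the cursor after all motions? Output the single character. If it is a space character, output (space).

Answer: b

Derivation:
After 1 (w): row=0 col=5 char='c'
After 2 (0): row=0 col=0 char='l'
After 3 ($): row=0 col=8 char='n'
After 4 (b): row=0 col=5 char='c'
After 5 (l): row=0 col=6 char='y'
After 6 (b): row=0 col=5 char='c'
After 7 (w): row=1 col=1 char='n'
After 8 ($): row=1 col=20 char='y'
After 9 (w): row=2 col=0 char='b'
After 10 (w): row=2 col=6 char='f'
After 11 (0): row=2 col=0 char='b'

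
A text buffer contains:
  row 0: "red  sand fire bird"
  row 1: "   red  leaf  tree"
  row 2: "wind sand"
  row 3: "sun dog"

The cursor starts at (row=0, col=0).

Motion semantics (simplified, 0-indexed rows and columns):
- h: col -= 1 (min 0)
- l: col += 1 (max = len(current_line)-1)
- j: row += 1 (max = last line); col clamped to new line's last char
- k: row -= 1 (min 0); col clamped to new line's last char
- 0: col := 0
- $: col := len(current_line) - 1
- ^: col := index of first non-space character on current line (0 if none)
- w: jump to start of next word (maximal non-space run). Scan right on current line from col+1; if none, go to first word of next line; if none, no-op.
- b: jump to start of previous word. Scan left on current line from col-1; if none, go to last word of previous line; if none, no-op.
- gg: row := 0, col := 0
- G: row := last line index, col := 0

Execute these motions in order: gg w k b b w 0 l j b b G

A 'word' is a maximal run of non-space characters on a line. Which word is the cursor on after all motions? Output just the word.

Answer: sun

Derivation:
After 1 (gg): row=0 col=0 char='r'
After 2 (w): row=0 col=5 char='s'
After 3 (k): row=0 col=5 char='s'
After 4 (b): row=0 col=0 char='r'
After 5 (b): row=0 col=0 char='r'
After 6 (w): row=0 col=5 char='s'
After 7 (0): row=0 col=0 char='r'
After 8 (l): row=0 col=1 char='e'
After 9 (j): row=1 col=1 char='_'
After 10 (b): row=0 col=15 char='b'
After 11 (b): row=0 col=10 char='f'
After 12 (G): row=3 col=0 char='s'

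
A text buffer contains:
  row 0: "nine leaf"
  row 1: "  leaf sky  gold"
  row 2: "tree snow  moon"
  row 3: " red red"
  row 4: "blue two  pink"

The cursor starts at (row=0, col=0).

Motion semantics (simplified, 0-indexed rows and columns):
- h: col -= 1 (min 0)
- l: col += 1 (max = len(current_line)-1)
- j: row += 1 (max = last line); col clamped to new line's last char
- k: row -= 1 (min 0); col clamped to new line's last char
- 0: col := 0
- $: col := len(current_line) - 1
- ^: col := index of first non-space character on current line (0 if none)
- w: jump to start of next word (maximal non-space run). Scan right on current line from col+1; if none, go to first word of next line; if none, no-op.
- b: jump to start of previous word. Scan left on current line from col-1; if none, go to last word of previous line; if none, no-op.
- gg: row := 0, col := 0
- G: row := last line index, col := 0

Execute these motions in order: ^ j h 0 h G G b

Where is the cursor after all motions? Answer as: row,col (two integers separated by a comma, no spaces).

Answer: 3,5

Derivation:
After 1 (^): row=0 col=0 char='n'
After 2 (j): row=1 col=0 char='_'
After 3 (h): row=1 col=0 char='_'
After 4 (0): row=1 col=0 char='_'
After 5 (h): row=1 col=0 char='_'
After 6 (G): row=4 col=0 char='b'
After 7 (G): row=4 col=0 char='b'
After 8 (b): row=3 col=5 char='r'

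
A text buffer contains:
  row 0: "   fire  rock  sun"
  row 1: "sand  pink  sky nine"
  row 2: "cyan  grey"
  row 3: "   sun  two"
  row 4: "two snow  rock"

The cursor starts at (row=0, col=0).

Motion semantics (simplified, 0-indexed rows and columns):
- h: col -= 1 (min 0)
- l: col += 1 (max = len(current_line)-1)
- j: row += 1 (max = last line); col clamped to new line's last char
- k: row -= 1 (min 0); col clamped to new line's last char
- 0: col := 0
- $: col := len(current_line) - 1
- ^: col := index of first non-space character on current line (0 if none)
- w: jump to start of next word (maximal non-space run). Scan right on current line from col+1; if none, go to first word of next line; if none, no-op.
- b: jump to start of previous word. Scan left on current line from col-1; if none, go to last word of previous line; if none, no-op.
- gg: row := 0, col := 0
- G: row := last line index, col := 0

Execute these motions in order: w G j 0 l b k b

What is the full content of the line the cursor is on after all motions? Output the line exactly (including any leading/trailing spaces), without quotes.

After 1 (w): row=0 col=3 char='f'
After 2 (G): row=4 col=0 char='t'
After 3 (j): row=4 col=0 char='t'
After 4 (0): row=4 col=0 char='t'
After 5 (l): row=4 col=1 char='w'
After 6 (b): row=4 col=0 char='t'
After 7 (k): row=3 col=0 char='_'
After 8 (b): row=2 col=6 char='g'

Answer: cyan  grey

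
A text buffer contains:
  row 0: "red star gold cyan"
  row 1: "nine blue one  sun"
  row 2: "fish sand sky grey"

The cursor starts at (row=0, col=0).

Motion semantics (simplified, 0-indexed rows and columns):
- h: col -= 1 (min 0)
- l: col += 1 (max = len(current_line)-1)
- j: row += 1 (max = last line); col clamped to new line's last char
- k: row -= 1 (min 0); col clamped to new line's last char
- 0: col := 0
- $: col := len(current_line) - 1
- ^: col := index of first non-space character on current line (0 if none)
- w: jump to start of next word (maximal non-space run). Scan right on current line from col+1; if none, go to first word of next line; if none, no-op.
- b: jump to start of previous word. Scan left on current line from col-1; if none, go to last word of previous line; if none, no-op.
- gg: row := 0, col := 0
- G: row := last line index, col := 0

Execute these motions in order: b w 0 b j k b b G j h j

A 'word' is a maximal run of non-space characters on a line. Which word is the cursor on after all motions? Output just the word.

After 1 (b): row=0 col=0 char='r'
After 2 (w): row=0 col=4 char='s'
After 3 (0): row=0 col=0 char='r'
After 4 (b): row=0 col=0 char='r'
After 5 (j): row=1 col=0 char='n'
After 6 (k): row=0 col=0 char='r'
After 7 (b): row=0 col=0 char='r'
After 8 (b): row=0 col=0 char='r'
After 9 (G): row=2 col=0 char='f'
After 10 (j): row=2 col=0 char='f'
After 11 (h): row=2 col=0 char='f'
After 12 (j): row=2 col=0 char='f'

Answer: fish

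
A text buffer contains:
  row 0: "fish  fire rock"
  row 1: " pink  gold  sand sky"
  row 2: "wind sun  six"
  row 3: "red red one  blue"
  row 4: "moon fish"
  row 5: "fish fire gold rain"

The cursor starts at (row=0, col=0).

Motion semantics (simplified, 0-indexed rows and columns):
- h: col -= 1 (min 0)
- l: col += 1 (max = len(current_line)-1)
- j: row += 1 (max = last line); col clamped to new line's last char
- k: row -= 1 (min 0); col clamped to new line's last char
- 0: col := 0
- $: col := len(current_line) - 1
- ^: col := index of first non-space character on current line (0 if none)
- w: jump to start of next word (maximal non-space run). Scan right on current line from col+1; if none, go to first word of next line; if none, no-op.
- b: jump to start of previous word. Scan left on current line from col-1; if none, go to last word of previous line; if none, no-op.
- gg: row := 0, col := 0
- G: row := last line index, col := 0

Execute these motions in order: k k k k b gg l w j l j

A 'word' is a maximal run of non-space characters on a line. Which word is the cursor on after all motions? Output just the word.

Answer: sun

Derivation:
After 1 (k): row=0 col=0 char='f'
After 2 (k): row=0 col=0 char='f'
After 3 (k): row=0 col=0 char='f'
After 4 (k): row=0 col=0 char='f'
After 5 (b): row=0 col=0 char='f'
After 6 (gg): row=0 col=0 char='f'
After 7 (l): row=0 col=1 char='i'
After 8 (w): row=0 col=6 char='f'
After 9 (j): row=1 col=6 char='_'
After 10 (l): row=1 col=7 char='g'
After 11 (j): row=2 col=7 char='n'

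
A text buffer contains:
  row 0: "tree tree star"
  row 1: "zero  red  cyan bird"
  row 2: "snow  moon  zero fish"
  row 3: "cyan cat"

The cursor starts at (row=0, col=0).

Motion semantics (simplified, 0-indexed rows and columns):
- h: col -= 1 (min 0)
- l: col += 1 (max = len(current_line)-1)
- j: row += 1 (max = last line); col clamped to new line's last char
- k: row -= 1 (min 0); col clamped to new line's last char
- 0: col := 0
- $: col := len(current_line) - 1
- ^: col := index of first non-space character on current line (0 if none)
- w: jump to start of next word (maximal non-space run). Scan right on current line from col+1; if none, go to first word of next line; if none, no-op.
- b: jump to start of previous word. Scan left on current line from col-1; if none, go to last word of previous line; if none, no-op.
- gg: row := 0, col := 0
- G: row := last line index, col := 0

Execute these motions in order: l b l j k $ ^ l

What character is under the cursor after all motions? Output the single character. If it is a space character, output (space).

Answer: r

Derivation:
After 1 (l): row=0 col=1 char='r'
After 2 (b): row=0 col=0 char='t'
After 3 (l): row=0 col=1 char='r'
After 4 (j): row=1 col=1 char='e'
After 5 (k): row=0 col=1 char='r'
After 6 ($): row=0 col=13 char='r'
After 7 (^): row=0 col=0 char='t'
After 8 (l): row=0 col=1 char='r'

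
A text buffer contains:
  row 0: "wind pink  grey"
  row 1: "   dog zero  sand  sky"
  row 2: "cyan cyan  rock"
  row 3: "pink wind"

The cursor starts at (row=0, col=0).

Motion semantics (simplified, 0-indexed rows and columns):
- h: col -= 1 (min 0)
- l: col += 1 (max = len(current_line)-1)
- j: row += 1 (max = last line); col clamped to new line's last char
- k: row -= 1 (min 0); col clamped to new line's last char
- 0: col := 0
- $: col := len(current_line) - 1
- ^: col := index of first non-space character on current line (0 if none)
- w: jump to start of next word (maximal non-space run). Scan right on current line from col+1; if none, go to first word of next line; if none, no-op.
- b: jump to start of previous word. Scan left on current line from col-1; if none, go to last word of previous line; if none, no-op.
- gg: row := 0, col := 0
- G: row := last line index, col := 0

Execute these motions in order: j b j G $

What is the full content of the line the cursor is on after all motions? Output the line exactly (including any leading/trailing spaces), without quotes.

Answer: pink wind

Derivation:
After 1 (j): row=1 col=0 char='_'
After 2 (b): row=0 col=11 char='g'
After 3 (j): row=1 col=11 char='_'
After 4 (G): row=3 col=0 char='p'
After 5 ($): row=3 col=8 char='d'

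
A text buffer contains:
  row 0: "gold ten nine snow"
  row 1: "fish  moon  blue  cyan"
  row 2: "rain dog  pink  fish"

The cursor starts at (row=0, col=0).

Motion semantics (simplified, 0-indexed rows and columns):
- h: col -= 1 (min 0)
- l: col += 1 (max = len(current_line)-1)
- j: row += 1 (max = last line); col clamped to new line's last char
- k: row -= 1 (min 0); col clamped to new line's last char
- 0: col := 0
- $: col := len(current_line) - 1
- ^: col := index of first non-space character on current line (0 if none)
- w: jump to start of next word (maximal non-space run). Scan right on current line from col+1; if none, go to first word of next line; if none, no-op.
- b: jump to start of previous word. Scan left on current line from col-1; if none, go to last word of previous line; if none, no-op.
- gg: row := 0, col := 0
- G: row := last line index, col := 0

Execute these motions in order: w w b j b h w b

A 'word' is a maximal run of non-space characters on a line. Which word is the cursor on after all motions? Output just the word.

Answer: fish

Derivation:
After 1 (w): row=0 col=5 char='t'
After 2 (w): row=0 col=9 char='n'
After 3 (b): row=0 col=5 char='t'
After 4 (j): row=1 col=5 char='_'
After 5 (b): row=1 col=0 char='f'
After 6 (h): row=1 col=0 char='f'
After 7 (w): row=1 col=6 char='m'
After 8 (b): row=1 col=0 char='f'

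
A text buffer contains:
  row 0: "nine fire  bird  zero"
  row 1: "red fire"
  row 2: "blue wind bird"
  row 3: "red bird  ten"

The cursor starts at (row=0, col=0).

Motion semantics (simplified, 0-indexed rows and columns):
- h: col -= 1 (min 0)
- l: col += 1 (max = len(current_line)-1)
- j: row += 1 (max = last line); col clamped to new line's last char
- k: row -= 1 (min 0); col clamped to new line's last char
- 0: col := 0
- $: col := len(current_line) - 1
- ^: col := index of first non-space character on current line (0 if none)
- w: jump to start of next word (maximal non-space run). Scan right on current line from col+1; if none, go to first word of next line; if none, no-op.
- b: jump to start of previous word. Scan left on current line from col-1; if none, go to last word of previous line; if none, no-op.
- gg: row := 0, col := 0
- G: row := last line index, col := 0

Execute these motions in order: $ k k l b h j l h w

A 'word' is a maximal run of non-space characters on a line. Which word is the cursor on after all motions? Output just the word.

After 1 ($): row=0 col=20 char='o'
After 2 (k): row=0 col=20 char='o'
After 3 (k): row=0 col=20 char='o'
After 4 (l): row=0 col=20 char='o'
After 5 (b): row=0 col=17 char='z'
After 6 (h): row=0 col=16 char='_'
After 7 (j): row=1 col=7 char='e'
After 8 (l): row=1 col=7 char='e'
After 9 (h): row=1 col=6 char='r'
After 10 (w): row=2 col=0 char='b'

Answer: blue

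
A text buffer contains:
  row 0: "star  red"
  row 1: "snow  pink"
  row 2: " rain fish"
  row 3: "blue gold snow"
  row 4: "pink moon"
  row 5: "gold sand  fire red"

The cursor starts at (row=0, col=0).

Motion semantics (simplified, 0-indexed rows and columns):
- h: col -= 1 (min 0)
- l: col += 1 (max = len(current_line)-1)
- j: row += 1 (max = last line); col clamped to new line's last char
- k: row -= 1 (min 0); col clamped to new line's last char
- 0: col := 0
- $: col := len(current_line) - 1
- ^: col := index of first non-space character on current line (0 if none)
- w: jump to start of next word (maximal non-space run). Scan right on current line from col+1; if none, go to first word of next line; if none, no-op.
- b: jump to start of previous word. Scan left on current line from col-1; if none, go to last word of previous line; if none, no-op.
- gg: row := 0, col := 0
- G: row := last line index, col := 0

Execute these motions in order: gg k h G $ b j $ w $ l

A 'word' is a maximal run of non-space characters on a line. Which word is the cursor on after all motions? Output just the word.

After 1 (gg): row=0 col=0 char='s'
After 2 (k): row=0 col=0 char='s'
After 3 (h): row=0 col=0 char='s'
After 4 (G): row=5 col=0 char='g'
After 5 ($): row=5 col=18 char='d'
After 6 (b): row=5 col=16 char='r'
After 7 (j): row=5 col=16 char='r'
After 8 ($): row=5 col=18 char='d'
After 9 (w): row=5 col=18 char='d'
After 10 ($): row=5 col=18 char='d'
After 11 (l): row=5 col=18 char='d'

Answer: red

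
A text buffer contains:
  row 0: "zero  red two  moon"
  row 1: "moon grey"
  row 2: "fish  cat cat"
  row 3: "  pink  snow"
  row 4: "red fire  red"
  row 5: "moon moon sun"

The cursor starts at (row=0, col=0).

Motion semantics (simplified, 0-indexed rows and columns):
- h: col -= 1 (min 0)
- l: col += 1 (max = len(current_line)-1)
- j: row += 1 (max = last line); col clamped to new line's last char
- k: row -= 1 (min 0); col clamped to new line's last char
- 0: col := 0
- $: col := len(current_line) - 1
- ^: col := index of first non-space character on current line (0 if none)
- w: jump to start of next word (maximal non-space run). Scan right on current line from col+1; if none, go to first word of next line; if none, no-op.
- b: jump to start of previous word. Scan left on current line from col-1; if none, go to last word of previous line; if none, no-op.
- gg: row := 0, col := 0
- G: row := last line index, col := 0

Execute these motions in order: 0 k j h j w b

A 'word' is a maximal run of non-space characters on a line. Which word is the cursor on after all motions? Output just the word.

Answer: fish

Derivation:
After 1 (0): row=0 col=0 char='z'
After 2 (k): row=0 col=0 char='z'
After 3 (j): row=1 col=0 char='m'
After 4 (h): row=1 col=0 char='m'
After 5 (j): row=2 col=0 char='f'
After 6 (w): row=2 col=6 char='c'
After 7 (b): row=2 col=0 char='f'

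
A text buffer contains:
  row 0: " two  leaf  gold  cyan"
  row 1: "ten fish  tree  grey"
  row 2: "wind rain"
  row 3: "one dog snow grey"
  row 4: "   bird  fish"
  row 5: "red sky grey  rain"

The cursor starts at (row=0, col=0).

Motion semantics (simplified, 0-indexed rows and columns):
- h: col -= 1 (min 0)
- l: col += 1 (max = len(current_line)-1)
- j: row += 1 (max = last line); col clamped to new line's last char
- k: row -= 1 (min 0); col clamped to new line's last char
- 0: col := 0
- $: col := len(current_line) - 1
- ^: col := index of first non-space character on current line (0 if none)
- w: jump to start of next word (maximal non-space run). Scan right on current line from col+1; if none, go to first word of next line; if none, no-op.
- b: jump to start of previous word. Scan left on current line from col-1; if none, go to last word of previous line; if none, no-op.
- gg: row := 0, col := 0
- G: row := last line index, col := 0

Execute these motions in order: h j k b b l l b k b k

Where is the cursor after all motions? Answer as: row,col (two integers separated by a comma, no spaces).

Answer: 0,1

Derivation:
After 1 (h): row=0 col=0 char='_'
After 2 (j): row=1 col=0 char='t'
After 3 (k): row=0 col=0 char='_'
After 4 (b): row=0 col=0 char='_'
After 5 (b): row=0 col=0 char='_'
After 6 (l): row=0 col=1 char='t'
After 7 (l): row=0 col=2 char='w'
After 8 (b): row=0 col=1 char='t'
After 9 (k): row=0 col=1 char='t'
After 10 (b): row=0 col=1 char='t'
After 11 (k): row=0 col=1 char='t'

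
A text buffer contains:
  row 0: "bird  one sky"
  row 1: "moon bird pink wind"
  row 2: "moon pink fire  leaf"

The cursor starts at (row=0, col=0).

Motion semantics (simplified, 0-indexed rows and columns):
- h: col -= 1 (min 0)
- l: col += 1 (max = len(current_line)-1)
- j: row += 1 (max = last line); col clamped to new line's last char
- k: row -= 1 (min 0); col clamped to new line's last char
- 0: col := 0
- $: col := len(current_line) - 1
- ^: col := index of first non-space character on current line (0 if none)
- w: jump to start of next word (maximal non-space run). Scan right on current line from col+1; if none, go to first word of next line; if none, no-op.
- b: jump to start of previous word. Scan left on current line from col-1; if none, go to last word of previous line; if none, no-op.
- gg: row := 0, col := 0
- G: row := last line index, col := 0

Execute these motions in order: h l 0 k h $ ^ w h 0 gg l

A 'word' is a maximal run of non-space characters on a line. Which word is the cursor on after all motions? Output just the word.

After 1 (h): row=0 col=0 char='b'
After 2 (l): row=0 col=1 char='i'
After 3 (0): row=0 col=0 char='b'
After 4 (k): row=0 col=0 char='b'
After 5 (h): row=0 col=0 char='b'
After 6 ($): row=0 col=12 char='y'
After 7 (^): row=0 col=0 char='b'
After 8 (w): row=0 col=6 char='o'
After 9 (h): row=0 col=5 char='_'
After 10 (0): row=0 col=0 char='b'
After 11 (gg): row=0 col=0 char='b'
After 12 (l): row=0 col=1 char='i'

Answer: bird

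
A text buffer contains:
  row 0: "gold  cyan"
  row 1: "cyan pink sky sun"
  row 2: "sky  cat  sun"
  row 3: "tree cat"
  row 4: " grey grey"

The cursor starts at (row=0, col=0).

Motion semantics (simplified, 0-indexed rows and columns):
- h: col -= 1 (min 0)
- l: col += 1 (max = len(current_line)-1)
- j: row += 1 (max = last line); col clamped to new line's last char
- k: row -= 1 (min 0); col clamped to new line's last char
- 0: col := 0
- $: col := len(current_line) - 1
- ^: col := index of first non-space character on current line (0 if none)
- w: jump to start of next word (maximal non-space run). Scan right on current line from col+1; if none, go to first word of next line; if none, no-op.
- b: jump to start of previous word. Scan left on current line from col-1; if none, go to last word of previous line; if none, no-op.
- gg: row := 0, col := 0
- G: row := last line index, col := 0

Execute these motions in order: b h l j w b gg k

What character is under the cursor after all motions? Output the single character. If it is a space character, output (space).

Answer: g

Derivation:
After 1 (b): row=0 col=0 char='g'
After 2 (h): row=0 col=0 char='g'
After 3 (l): row=0 col=1 char='o'
After 4 (j): row=1 col=1 char='y'
After 5 (w): row=1 col=5 char='p'
After 6 (b): row=1 col=0 char='c'
After 7 (gg): row=0 col=0 char='g'
After 8 (k): row=0 col=0 char='g'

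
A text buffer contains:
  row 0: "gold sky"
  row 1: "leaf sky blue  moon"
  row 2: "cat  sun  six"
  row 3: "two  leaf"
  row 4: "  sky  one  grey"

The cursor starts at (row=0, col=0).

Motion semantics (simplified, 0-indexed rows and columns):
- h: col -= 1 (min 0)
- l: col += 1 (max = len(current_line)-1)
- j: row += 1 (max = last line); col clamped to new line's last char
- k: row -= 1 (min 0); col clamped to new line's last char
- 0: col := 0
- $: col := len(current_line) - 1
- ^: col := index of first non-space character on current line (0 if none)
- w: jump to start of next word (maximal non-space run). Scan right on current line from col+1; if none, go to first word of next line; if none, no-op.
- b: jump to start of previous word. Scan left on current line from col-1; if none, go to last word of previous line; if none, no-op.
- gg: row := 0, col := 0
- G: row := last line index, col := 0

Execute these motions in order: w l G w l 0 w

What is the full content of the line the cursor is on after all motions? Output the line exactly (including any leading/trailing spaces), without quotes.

After 1 (w): row=0 col=5 char='s'
After 2 (l): row=0 col=6 char='k'
After 3 (G): row=4 col=0 char='_'
After 4 (w): row=4 col=2 char='s'
After 5 (l): row=4 col=3 char='k'
After 6 (0): row=4 col=0 char='_'
After 7 (w): row=4 col=2 char='s'

Answer:   sky  one  grey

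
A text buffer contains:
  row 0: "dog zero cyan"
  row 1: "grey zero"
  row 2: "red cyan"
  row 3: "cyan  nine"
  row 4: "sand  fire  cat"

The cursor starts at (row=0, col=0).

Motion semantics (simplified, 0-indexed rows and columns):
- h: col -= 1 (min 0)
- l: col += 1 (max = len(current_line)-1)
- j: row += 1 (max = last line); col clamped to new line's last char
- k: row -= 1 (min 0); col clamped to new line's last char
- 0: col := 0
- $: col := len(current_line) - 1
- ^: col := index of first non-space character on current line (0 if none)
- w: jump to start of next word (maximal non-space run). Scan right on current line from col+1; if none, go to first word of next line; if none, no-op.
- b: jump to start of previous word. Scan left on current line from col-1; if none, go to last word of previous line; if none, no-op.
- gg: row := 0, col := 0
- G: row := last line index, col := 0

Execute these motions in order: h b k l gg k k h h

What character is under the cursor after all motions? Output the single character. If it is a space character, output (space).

After 1 (h): row=0 col=0 char='d'
After 2 (b): row=0 col=0 char='d'
After 3 (k): row=0 col=0 char='d'
After 4 (l): row=0 col=1 char='o'
After 5 (gg): row=0 col=0 char='d'
After 6 (k): row=0 col=0 char='d'
After 7 (k): row=0 col=0 char='d'
After 8 (h): row=0 col=0 char='d'
After 9 (h): row=0 col=0 char='d'

Answer: d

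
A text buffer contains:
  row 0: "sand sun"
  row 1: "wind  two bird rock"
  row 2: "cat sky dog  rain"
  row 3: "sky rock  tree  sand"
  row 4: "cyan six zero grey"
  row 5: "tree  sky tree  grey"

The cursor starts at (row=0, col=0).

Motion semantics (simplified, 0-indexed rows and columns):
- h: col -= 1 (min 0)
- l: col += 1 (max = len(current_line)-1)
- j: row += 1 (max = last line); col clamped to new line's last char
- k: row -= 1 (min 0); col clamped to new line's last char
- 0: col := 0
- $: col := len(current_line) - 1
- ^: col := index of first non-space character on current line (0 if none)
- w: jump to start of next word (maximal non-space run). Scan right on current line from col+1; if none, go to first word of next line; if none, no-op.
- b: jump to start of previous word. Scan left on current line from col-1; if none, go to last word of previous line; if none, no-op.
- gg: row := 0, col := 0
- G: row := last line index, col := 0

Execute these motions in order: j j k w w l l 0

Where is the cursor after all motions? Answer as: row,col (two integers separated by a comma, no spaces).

After 1 (j): row=1 col=0 char='w'
After 2 (j): row=2 col=0 char='c'
After 3 (k): row=1 col=0 char='w'
After 4 (w): row=1 col=6 char='t'
After 5 (w): row=1 col=10 char='b'
After 6 (l): row=1 col=11 char='i'
After 7 (l): row=1 col=12 char='r'
After 8 (0): row=1 col=0 char='w'

Answer: 1,0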